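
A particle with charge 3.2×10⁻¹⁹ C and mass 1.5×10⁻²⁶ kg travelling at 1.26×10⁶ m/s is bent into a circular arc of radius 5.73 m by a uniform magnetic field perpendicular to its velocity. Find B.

From |q|vB = mv²/r, B = mv/(|q|r).
B = (1.5×10⁻²⁶)(1.26×10⁶)/((3.2×10⁻¹⁹)(5.73)) ≈ 0.0103 T.

B ≈ 0.0103 T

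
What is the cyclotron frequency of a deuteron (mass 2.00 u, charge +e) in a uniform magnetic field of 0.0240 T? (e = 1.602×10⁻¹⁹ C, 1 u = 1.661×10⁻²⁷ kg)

f = |q|B/(2πm).
f = (1.602×10⁻¹⁹)(0.0240)/(2π·3.322×10⁻²⁷) ≈ 1.84×10⁵ Hz.

f ≈ 1.84×10⁵ Hz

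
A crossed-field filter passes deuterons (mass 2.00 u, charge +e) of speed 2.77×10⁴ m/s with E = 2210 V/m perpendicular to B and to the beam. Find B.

Balance of forces in the selector: qE = qvB ⇒ B = E/v.
B = 2210/2.77×10⁴ = 0.0798 T.

B = 0.0798 T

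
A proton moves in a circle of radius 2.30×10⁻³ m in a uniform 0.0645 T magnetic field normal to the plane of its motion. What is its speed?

v ≈ 1.42×10⁴ m/s

From |q|vB = mv²/r, v = |q|Br/m.
v = (1.602×10⁻¹⁹)(0.0645)(2.30×10⁻³)/1.673×10⁻²⁷ ≈ 1.42×10⁴ m/s.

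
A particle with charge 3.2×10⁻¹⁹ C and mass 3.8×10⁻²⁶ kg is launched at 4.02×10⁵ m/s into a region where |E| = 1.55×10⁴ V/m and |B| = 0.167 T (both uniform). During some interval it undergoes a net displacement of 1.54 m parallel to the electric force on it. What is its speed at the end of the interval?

v_f ≈ 7.51×10⁵ m/s

B does no work; ΔKE = |q|E d.
½mv_f² = ½mv₀² + |q|Ed = ½(3.8×10⁻²⁶)(4.02×10⁵)² + (3.2×10⁻¹⁹)(1.55×10⁴)(1.54) ≈ 3.070×10⁻¹⁵ J + 7.638×10⁻¹⁵ J ≈ 1.071×10⁻¹⁴ J.
v_f = √(2·1.071×10⁻¹⁴/3.8×10⁻²⁶) ≈ 7.51×10⁵ m/s.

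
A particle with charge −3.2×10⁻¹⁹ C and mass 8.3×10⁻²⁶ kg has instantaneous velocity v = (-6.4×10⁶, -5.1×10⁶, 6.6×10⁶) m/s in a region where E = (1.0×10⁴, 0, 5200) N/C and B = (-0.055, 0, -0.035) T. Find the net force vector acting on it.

F ≈ (-6.03×10⁻¹⁴, 1.88×10⁻¹³, 8.81×10⁻¹⁴) N

v×B = (1.79×10⁵, -5.87×10⁵, -2.80×10⁵) N/C.
E + v×B = (1.89×10⁵, -5.87×10⁵, -2.75×10⁵) N/C.
F = q(E + v×B) = (−3.2×10⁻¹⁹ C)·(1.89×10⁵, -5.87×10⁵, -2.75×10⁵) = (-6.03×10⁻¹⁴, 1.88×10⁻¹³, 8.81×10⁻¹⁴) N.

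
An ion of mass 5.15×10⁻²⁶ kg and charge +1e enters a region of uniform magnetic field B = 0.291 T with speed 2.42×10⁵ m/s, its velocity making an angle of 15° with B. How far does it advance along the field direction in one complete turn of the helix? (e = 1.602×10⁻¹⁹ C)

v∥ = v cosθ = 2.42×10⁵·cos15° ≈ 2.338×10⁵ m/s.
T = 2πm/(|q|B) = 2π(5.15×10⁻²⁶)/((1.602×10⁻¹⁹)(0.291)) ≈ 6.941×10⁻⁶ s.
pitch = v∥ T = (2.338×10⁵)(6.941×10⁻⁶) ≈ 1.62 m.

p ≈ 1.62 m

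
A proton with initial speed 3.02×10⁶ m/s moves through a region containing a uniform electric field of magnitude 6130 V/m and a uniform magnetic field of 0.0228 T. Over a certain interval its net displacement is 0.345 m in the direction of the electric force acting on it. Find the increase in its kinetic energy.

ΔKE ≈ 3.39×10⁻¹⁶ J

The magnetic force is always ⟂ v and does no work; only the electric force changes KE.
ΔKE = F_E · d = |q|E d = (1.602×10⁻¹⁹)(6130)(0.345) ≈ 3.39×10⁻¹⁶ J.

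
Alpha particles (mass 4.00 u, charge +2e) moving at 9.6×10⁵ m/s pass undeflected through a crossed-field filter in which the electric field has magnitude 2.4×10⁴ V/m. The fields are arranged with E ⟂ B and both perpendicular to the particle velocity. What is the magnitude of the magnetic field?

Balance of forces in the selector: qE = qvB ⇒ B = E/v.
B = 2.4×10⁴/9.6×10⁵ = 0.025 T.

B = 0.025 T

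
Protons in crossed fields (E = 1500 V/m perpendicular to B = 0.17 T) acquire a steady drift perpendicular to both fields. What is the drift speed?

The E×B drift speed is v_d = E/B.
v_d = 1500/0.17 = 8800 m/s.

v_d ≈ 8800 m/s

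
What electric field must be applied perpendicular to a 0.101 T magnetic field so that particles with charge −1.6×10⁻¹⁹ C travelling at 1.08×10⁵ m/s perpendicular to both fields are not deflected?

For straight-line motion qE = qvB, so E = vB.
E = 1.08×10⁵ × 0.101 = 1.09×10⁴ V/m.

E = 1.09×10⁴ V/m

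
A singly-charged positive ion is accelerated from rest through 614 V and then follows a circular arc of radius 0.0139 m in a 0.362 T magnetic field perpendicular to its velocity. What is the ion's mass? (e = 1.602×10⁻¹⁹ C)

Combine |q|V = ½mv² and r = mv/(|q|B): eliminate v to get m = qB²r²/(2V).
m = (1.602×10⁻¹⁹)(0.362)²(0.0139)²/(2·614) ≈ 3.30×10⁻²⁷ kg.

m ≈ 3.30×10⁻²⁷ kg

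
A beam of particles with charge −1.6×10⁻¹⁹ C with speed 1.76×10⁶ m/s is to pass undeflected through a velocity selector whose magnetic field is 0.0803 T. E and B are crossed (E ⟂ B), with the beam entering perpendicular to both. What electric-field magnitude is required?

E = 1.41×10⁵ V/m

For straight-line motion qE = qvB, so E = vB.
E = 1.76×10⁶ × 0.0803 = 1.41×10⁵ V/m.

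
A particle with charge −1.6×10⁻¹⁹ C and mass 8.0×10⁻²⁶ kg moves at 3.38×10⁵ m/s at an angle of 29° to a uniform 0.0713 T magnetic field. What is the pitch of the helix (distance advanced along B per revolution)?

p ≈ 13.0 m

v∥ = v cosθ = 3.38×10⁵·cos29° ≈ 2.956×10⁵ m/s.
T = 2πm/(|q|B) = 2π(8.0×10⁻²⁶)/((1.6×10⁻¹⁹)(0.0713)) ≈ 4.406×10⁻⁵ s.
pitch = v∥ T = (2.956×10⁵)(4.406×10⁻⁵) ≈ 13.0 m.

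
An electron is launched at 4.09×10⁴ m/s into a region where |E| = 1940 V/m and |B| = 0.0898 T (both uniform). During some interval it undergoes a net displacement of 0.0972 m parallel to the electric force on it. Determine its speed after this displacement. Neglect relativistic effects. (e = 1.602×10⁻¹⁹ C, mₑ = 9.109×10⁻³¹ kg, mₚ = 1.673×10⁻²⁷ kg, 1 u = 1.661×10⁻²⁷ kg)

B does no work; ΔKE = |q|E d.
½mv_f² = ½mv₀² + |q|Ed = ½(9.109×10⁻³¹)(4.09×10⁴)² + (1.602×10⁻¹⁹)(1940)(0.0972) ≈ 7.619×10⁻²² J + 3.021×10⁻¹⁷ J ≈ 3.021×10⁻¹⁷ J.
v_f = √(2·3.021×10⁻¹⁷/9.109×10⁻³¹) ≈ 8.14×10⁶ m/s.

v_f ≈ 8.14×10⁶ m/s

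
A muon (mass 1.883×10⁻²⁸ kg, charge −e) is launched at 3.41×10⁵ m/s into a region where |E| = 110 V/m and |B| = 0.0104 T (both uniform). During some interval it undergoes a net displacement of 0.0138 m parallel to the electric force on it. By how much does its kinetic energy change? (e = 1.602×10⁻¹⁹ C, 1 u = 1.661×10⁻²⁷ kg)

ΔKE ≈ 2.43×10⁻¹⁹ J

The magnetic force is always ⟂ v and does no work; only the electric force changes KE.
ΔKE = F_E · d = |q|E d = (1.602×10⁻¹⁹)(110)(0.0138) ≈ 2.43×10⁻¹⁹ J.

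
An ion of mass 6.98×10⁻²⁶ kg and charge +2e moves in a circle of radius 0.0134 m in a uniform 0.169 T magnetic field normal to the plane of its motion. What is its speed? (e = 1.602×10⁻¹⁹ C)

From |q|vB = mv²/r, v = |q|Br/m.
v = (3.204×10⁻¹⁹)(0.169)(0.0134)/6.98×10⁻²⁶ ≈ 1.04×10⁴ m/s.

v ≈ 1.04×10⁴ m/s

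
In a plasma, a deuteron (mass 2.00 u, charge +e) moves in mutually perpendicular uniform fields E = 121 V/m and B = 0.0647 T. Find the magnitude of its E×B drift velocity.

In crossed fields the guiding centre drifts at v_d = |E×B|/B² = E/B, independent of charge and mass.
v_d = 121/0.0647 = 1870 m/s.

v_d ≈ 1870 m/s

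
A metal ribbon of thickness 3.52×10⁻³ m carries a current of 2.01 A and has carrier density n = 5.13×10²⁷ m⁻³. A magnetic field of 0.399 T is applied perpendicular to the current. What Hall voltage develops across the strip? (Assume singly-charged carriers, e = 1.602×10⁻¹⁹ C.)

V_H = IB/(n e t).
V_H = (2.01)(0.399)/((5.13×10²⁷)(1.602×10⁻¹⁹)(3.52×10⁻³)) ≈ 2.77×10⁻⁷ V.

V_H ≈ 2.77×10⁻⁷ V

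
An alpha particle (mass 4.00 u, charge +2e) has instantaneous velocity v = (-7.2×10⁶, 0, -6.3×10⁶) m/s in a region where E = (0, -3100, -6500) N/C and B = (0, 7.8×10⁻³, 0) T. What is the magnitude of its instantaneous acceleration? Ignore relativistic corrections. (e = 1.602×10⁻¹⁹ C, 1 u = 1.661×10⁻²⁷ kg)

v×B = (4.91×10⁴, 0, -5.62×10⁴) N/C.
E + v×B = (4.91×10⁴, -3100, -6.27×10⁴) N/C.
F = q(E + v×B) = (3.204×10⁻¹⁹ C)·(4.91×10⁴, -3100, -6.27×10⁴) = (1.57×10⁻¹⁴, -9.93×10⁻¹⁶, -2.01×10⁻¹⁴) N.
|a| = |F|/m = 2.553×10⁻¹⁴/6.644×10⁻²⁷ ≈ 3.84×10¹² m/s².

|a| ≈ 3.84×10¹² m/s²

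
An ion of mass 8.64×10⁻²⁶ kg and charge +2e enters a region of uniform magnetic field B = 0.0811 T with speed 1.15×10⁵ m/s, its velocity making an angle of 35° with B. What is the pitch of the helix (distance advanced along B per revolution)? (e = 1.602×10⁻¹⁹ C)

p ≈ 1.97 m

v∥ = v cosθ = 1.15×10⁵·cos35° ≈ 9.420×10⁴ m/s.
T = 2πm/(|q|B) = 2π(8.64×10⁻²⁶)/((3.204×10⁻¹⁹)(0.0811)) ≈ 2.089×10⁻⁵ s.
pitch = v∥ T = (9.420×10⁴)(2.089×10⁻⁵) ≈ 1.97 m.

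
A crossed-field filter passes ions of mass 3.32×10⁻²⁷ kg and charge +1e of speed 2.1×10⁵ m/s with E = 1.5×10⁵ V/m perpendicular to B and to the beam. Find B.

B = 0.71 T

Balance of forces in the selector: qE = qvB ⇒ B = E/v.
B = 1.5×10⁵/2.1×10⁵ = 0.71 T.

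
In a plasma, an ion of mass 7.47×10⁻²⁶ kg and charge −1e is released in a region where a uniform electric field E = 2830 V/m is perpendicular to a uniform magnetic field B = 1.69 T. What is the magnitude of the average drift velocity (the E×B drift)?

In crossed fields the guiding centre drifts at v_d = |E×B|/B² = E/B, independent of charge and mass.
v_d = 2830/1.69 = 1670 m/s.

v_d ≈ 1670 m/s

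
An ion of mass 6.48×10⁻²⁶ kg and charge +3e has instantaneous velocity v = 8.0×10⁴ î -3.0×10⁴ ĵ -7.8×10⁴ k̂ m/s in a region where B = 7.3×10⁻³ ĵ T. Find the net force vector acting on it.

v×B = (569, 0, 584) N/C.
F = q v×B = (4.806×10⁻¹⁹ C)·(569, 0, 584) = (2.74×10⁻¹⁶, 0, 2.81×10⁻¹⁶) N.

F ≈ (2.74×10⁻¹⁶, 0, 2.81×10⁻¹⁶) N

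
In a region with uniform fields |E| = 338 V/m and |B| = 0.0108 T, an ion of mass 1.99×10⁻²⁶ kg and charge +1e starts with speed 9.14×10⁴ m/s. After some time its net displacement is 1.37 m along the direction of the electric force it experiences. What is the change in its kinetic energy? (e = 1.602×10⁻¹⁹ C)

The magnetic force is always ⟂ v and does no work; only the electric force changes KE.
ΔKE = F_E · d = |q|E d = (1.602×10⁻¹⁹)(338)(1.37) ≈ 7.42×10⁻¹⁷ J.

ΔKE ≈ 7.42×10⁻¹⁷ J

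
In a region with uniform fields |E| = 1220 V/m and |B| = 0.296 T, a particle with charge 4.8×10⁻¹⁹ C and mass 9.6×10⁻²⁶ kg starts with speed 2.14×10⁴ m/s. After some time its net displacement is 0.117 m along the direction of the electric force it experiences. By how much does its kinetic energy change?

The magnetic force is always ⟂ v and does no work; only the electric force changes KE.
ΔKE = F_E · d = |q|E d = (4.8×10⁻¹⁹)(1220)(0.117) ≈ 6.85×10⁻¹⁷ J.

ΔKE ≈ 6.85×10⁻¹⁷ J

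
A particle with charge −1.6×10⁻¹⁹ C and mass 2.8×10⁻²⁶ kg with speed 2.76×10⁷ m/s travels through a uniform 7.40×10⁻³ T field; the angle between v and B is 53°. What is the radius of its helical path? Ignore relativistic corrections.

r ≈ 521 m

v⊥ = v sinθ = 2.76×10⁷·sin53° ≈ 2.204×10⁷ m/s.
r = m v⊥/(|q|B) = (2.8×10⁻²⁶)(2.204×10⁷)/((1.6×10⁻¹⁹)(7.40×10⁻³)) ≈ 521 m.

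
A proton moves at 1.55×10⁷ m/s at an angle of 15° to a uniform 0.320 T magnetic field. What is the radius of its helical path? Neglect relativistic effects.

r ≈ 0.131 m

v⊥ = v sinθ = 1.55×10⁷·sin15° ≈ 4.012×10⁶ m/s.
r = m v⊥/(|q|B) = (1.673×10⁻²⁷)(4.012×10⁶)/((1.602×10⁻¹⁹)(0.320)) ≈ 0.131 m.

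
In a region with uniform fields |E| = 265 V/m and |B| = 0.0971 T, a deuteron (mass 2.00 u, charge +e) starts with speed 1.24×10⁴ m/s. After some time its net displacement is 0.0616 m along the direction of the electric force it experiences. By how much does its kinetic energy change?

ΔKE ≈ 2.62×10⁻¹⁸ J

The magnetic force is always ⟂ v and does no work; only the electric force changes KE.
ΔKE = F_E · d = |q|E d = (1.602×10⁻¹⁹)(265)(0.0616) ≈ 2.62×10⁻¹⁸ J.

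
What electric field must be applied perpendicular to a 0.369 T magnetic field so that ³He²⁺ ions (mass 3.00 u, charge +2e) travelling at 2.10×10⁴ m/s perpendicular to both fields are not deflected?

For straight-line motion qE = qvB, so E = vB.
E = 2.10×10⁴ × 0.369 = 7750 V/m.

E = 7750 V/m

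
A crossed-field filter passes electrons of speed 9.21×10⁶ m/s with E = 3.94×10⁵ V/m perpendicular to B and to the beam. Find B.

Balance of forces in the selector: qE = qvB ⇒ B = E/v.
B = 3.94×10⁵/9.21×10⁶ = 0.0428 T.

B = 0.0428 T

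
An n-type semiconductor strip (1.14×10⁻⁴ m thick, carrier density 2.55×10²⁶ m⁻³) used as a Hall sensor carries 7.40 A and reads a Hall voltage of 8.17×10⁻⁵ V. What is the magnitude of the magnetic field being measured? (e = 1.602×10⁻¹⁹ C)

From V_H = IB/(n e t), B = V_H n e t / I.
B = (8.17×10⁻⁵)(2.55×10²⁶)(1.602×10⁻¹⁹)(1.14×10⁻⁴)/7.40 ≈ 0.0514 T.

B ≈ 0.0514 T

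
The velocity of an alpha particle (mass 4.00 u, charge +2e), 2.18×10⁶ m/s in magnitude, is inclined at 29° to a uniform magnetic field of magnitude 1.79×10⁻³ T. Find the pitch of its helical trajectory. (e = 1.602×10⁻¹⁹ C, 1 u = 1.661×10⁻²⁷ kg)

p ≈ 139 m

v∥ = v cosθ = 2.18×10⁶·cos29° ≈ 1.907×10⁶ m/s.
T = 2πm/(|q|B) = 2π(6.644×10⁻²⁷)/((3.204×10⁻¹⁹)(1.79×10⁻³)) ≈ 7.279×10⁻⁵ s.
pitch = v∥ T = (1.907×10⁶)(7.279×10⁻⁵) ≈ 139 m.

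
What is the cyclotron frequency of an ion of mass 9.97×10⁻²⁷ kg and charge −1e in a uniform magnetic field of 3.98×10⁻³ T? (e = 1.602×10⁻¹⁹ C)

f = |q|B/(2πm).
f = (1.602×10⁻¹⁹)(3.98×10⁻³)/(2π·9.97×10⁻²⁷) ≈ 1.02×10⁴ Hz.

f ≈ 1.02×10⁴ Hz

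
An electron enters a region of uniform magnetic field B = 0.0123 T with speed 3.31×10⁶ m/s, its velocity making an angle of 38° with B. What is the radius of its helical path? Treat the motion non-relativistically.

v⊥ = v sinθ = 3.31×10⁶·sin38° ≈ 2.038×10⁶ m/s.
r = m v⊥/(|q|B) = (9.109×10⁻³¹)(2.038×10⁶)/((1.602×10⁻¹⁹)(0.0123)) ≈ 9.42×10⁻⁴ m.

r ≈ 9.42×10⁻⁴ m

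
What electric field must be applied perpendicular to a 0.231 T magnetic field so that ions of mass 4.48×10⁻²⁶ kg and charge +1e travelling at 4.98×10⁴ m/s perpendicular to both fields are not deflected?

E = 1.15×10⁴ V/m

For straight-line motion qE = qvB, so E = vB.
E = 4.98×10⁴ × 0.231 = 1.15×10⁴ V/m.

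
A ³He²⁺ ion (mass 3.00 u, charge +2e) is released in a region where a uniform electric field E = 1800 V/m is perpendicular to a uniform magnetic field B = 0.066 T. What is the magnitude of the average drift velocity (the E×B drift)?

The E×B drift speed is v_d = E/B.
v_d = 1800/0.066 = 2.7×10⁴ m/s.

v_d ≈ 2.7×10⁴ m/s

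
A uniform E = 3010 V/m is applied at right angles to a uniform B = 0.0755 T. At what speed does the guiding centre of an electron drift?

v_d ≈ 3.99×10⁴ m/s

In crossed fields the guiding centre drifts at v_d = |E×B|/B² = E/B, independent of charge and mass.
v_d = 3010/0.0755 = 3.99×10⁴ m/s.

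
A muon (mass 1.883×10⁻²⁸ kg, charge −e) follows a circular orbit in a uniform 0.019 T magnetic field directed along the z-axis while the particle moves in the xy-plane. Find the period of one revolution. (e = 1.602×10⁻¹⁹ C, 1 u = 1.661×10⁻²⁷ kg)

T ≈ 3.9×10⁻⁷ s

The cyclotron period depends only on m, q, B: T = 2πm/(|q|B).
T = 2π(1.883×10⁻²⁸)/((1.602×10⁻¹⁹)(0.019)) ≈ 3.9×10⁻⁷ s.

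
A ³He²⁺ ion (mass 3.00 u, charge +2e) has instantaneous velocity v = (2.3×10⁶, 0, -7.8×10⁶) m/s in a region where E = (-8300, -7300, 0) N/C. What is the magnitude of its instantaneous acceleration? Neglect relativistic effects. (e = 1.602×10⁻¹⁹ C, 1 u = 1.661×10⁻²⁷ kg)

|a| ≈ 7.11×10¹¹ m/s²

Only an electric field acts, so F = qE = (3.204×10⁻¹⁹ C)·(-8300, -7300, 0) = (-2.66×10⁻¹⁵, -2.34×10⁻¹⁵, 0) N.
|a| = |F|/m = 3.542×10⁻¹⁵/4.983×10⁻²⁷ ≈ 7.11×10¹¹ m/s².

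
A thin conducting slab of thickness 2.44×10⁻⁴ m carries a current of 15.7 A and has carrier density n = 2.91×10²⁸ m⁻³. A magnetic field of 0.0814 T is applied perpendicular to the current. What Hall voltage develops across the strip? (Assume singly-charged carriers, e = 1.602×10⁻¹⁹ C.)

V_H = IB/(n e t).
V_H = (15.7)(0.0814)/((2.91×10²⁸)(1.602×10⁻¹⁹)(2.44×10⁻⁴)) ≈ 1.12×10⁻⁶ V.

V_H ≈ 1.12×10⁻⁶ V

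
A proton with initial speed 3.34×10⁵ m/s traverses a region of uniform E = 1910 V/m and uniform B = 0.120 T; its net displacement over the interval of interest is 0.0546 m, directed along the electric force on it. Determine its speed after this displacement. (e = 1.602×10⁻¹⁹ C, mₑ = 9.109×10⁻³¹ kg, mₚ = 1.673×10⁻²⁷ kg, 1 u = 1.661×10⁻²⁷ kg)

v_f ≈ 3.63×10⁵ m/s

B does no work; ΔKE = |q|E d.
½mv_f² = ½mv₀² + |q|Ed = ½(1.673×10⁻²⁷)(3.34×10⁵)² + (1.602×10⁻¹⁹)(1910)(0.0546) ≈ 9.332×10⁻¹⁷ J + 1.671×10⁻¹⁷ J ≈ 1.100×10⁻¹⁶ J.
v_f = √(2·1.100×10⁻¹⁶/1.673×10⁻²⁷) ≈ 3.63×10⁵ m/s.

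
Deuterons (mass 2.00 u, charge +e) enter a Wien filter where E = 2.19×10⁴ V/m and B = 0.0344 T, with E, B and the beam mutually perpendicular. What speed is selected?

v = 6.37×10⁵ m/s

Zero net Lorentz force requires |qE| = |q v×B|, i.e. E = vB.
v = E/B = 2.19×10⁴/0.0344 = 6.37×10⁵ m/s.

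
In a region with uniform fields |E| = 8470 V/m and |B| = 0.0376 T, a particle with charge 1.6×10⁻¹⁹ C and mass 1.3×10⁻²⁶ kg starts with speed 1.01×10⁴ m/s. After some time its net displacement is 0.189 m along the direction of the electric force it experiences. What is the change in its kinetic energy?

The magnetic force is always ⟂ v and does no work; only the electric force changes KE.
ΔKE = F_E · d = |q|E d = (1.6×10⁻¹⁹)(8470)(0.189) ≈ 2.56×10⁻¹⁶ J.

ΔKE ≈ 2.56×10⁻¹⁶ J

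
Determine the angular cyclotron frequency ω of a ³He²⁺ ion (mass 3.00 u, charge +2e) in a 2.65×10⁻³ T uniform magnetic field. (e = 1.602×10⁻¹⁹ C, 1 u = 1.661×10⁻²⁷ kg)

ω ≈ 1.70×10⁵ rad/s

ω = |q|B/m.
ω = (3.204×10⁻¹⁹)(2.65×10⁻³)/4.983×10⁻²⁷ ≈ 1.70×10⁵ rad/s.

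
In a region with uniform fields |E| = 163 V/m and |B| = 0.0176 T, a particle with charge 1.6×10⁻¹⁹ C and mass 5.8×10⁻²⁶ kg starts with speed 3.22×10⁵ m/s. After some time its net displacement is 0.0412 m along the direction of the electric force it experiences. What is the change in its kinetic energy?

The magnetic force is always ⟂ v and does no work; only the electric force changes KE.
ΔKE = F_E · d = |q|E d = (1.6×10⁻¹⁹)(163)(0.0412) ≈ 1.07×10⁻¹⁸ J.

ΔKE ≈ 1.07×10⁻¹⁸ J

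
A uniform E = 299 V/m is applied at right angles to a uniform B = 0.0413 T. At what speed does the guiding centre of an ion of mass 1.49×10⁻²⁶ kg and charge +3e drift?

v_d ≈ 7240 m/s

The E×B drift speed is v_d = E/B.
v_d = 299/0.0413 = 7240 m/s.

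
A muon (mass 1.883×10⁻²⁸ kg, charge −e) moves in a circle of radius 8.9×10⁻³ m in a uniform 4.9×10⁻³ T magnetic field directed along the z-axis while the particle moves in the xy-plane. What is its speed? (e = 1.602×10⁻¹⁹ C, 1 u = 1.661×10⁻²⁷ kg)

From |q|vB = mv²/r, v = |q|Br/m.
v = (1.602×10⁻¹⁹)(4.9×10⁻³)(8.9×10⁻³)/1.883×10⁻²⁸ ≈ 3.7×10⁴ m/s.

v ≈ 3.7×10⁴ m/s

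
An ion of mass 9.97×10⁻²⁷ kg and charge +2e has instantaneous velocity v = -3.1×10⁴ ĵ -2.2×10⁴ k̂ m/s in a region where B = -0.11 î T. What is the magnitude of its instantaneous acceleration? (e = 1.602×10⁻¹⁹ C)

v×B = (0, 2420, -3410) N/C.
F = q v×B = (3.204×10⁻¹⁹ C)·(0, 2420, -3410) = (0, 7.75×10⁻¹⁶, -1.09×10⁻¹⁵) N.
|a| = |F|/m = 1.340×10⁻¹⁵/9.97×10⁻²⁷ ≈ 1.34×10¹¹ m/s².

|a| ≈ 1.34×10¹¹ m/s²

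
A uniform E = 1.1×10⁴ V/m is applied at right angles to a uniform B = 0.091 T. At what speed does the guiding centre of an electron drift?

In crossed fields the guiding centre drifts at v_d = |E×B|/B² = E/B, independent of charge and mass.
v_d = 1.1×10⁴/0.091 = 1.2×10⁵ m/s.

v_d ≈ 1.2×10⁵ m/s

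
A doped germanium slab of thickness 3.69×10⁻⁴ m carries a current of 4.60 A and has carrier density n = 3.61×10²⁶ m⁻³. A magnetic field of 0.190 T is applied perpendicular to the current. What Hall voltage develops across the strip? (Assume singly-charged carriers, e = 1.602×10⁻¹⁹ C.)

V_H ≈ 4.10×10⁻⁵ V

V_H = IB/(n e t).
V_H = (4.60)(0.190)/((3.61×10²⁶)(1.602×10⁻¹⁹)(3.69×10⁻⁴)) ≈ 4.10×10⁻⁵ V.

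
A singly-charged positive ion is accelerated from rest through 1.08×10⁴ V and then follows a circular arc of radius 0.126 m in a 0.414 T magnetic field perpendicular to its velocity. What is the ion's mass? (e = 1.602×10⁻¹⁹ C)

Combine |q|V = ½mv² and r = mv/(|q|B): eliminate v to get m = qB²r²/(2V).
m = (1.602×10⁻¹⁹)(0.414)²(0.126)²/(2·1.08×10⁴) ≈ 2.02×10⁻²⁶ kg.

m ≈ 2.02×10⁻²⁶ kg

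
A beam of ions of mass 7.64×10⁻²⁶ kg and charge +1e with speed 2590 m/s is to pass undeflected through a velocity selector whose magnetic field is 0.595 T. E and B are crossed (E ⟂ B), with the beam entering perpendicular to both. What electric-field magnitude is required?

For straight-line motion qE = qvB, so E = vB.
E = 2590 × 0.595 = 1540 V/m.

E = 1540 V/m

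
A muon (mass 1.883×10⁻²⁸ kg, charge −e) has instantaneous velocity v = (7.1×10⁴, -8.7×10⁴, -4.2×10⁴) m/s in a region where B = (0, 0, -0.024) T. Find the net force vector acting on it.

v×B = (2090, 1700, 0) N/C.
F = q v×B = (−1.602×10⁻¹⁹ C)·(2090, 1700, 0) = (-3.34×10⁻¹⁶, -2.73×10⁻¹⁶, 0) N.

F ≈ (-3.34×10⁻¹⁶, -2.73×10⁻¹⁶, 0) N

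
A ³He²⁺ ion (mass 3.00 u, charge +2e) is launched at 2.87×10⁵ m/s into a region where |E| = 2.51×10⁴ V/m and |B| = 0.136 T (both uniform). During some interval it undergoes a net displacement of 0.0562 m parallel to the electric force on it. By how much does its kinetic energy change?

The magnetic force is always ⟂ v and does no work; only the electric force changes KE.
ΔKE = F_E · d = |q|E d = (3.204×10⁻¹⁹)(2.51×10⁴)(0.0562) ≈ 4.52×10⁻¹⁶ J.

ΔKE ≈ 4.52×10⁻¹⁶ J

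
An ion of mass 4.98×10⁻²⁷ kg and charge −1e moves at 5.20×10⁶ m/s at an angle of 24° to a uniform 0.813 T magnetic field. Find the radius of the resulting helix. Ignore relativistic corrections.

r ≈ 0.0809 m

v⊥ = v sinθ = 5.20×10⁶·sin24° ≈ 2.115×10⁶ m/s.
r = m v⊥/(|q|B) = (4.98×10⁻²⁷)(2.115×10⁶)/((1.602×10⁻¹⁹)(0.813)) ≈ 0.0809 m.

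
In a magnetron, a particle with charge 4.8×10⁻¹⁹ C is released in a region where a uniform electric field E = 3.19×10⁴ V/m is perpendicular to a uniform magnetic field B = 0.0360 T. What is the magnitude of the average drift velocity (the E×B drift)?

In crossed fields the guiding centre drifts at v_d = |E×B|/B² = E/B, independent of charge and mass.
v_d = 3.19×10⁴/0.0360 = 8.86×10⁵ m/s.

v_d ≈ 8.86×10⁵ m/s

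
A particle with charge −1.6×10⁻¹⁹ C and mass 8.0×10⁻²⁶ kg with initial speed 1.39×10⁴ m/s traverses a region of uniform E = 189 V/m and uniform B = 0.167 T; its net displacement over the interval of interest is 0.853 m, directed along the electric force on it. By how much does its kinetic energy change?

The magnetic force is always ⟂ v and does no work; only the electric force changes KE.
ΔKE = F_E · d = |q|E d = (1.6×10⁻¹⁹)(189)(0.853) ≈ 2.58×10⁻¹⁷ J.

ΔKE ≈ 2.58×10⁻¹⁷ J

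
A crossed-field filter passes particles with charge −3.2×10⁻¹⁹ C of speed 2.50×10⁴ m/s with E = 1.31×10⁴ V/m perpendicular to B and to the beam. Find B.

Balance of forces in the selector: qE = qvB ⇒ B = E/v.
B = 1.31×10⁴/2.50×10⁴ = 0.524 T.

B = 0.524 T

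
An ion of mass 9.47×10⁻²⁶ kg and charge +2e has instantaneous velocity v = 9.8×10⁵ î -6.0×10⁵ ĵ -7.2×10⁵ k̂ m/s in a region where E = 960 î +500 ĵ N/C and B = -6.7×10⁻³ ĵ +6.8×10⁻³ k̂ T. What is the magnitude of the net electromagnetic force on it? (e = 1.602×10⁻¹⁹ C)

|F| ≈ 3.85×10⁻¹⁵ N

v×B = (-8900, -6660, -6570) N/C.
E + v×B = (-7940, -6160, -6570) N/C.
F = q(E + v×B) = (3.204×10⁻¹⁹ C)·(-7940, -6160, -6570) = (-2.55×10⁻¹⁵, -1.97×10⁻¹⁵, -2.10×10⁻¹⁵) N.
|F| = 3.85×10⁻¹⁵ N.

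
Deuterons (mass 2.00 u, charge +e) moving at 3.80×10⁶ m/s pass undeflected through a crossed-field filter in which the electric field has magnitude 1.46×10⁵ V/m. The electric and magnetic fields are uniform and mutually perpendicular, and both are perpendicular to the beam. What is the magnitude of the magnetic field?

B = 0.0384 T

Balance of forces in the selector: qE = qvB ⇒ B = E/v.
B = 1.46×10⁵/3.80×10⁶ = 0.0384 T.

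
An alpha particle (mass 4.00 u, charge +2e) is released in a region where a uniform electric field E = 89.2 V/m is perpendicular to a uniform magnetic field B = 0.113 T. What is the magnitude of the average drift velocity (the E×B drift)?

In crossed fields the guiding centre drifts at v_d = |E×B|/B² = E/B, independent of charge and mass.
v_d = 89.2/0.113 = 789 m/s.

v_d ≈ 789 m/s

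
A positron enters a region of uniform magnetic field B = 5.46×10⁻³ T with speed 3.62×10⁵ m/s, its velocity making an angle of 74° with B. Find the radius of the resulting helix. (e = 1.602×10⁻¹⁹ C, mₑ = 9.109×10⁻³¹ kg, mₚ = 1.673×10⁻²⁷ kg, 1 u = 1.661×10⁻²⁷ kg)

r ≈ 3.62×10⁻⁴ m

v⊥ = v sinθ = 3.62×10⁵·sin74° ≈ 3.480×10⁵ m/s.
r = m v⊥/(|q|B) = (9.109×10⁻³¹)(3.480×10⁵)/((1.602×10⁻¹⁹)(5.46×10⁻³)) ≈ 3.62×10⁻⁴ m.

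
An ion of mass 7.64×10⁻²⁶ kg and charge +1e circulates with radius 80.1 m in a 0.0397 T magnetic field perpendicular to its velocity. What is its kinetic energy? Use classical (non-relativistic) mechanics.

KE ≈ 1.06×10⁷ eV

v = |q|Br/m, then KE = ½mv² = (qBr)²/(2m).
v = (1.602×10⁻¹⁹)(0.0397)(80.1)/7.64×10⁻²⁶ ≈ 6.668×10⁶ m/s.
KE = ½(7.64×10⁻²⁶)(6.668×10⁶)² ≈ 1.70×10⁻¹² J = 1.06×10⁷ eV.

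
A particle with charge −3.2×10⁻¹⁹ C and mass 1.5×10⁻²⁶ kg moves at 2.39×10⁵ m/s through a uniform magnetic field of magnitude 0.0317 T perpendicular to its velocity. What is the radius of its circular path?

r ≈ 0.353 m

The magnetic force provides the centripetal force: |q|vB = mv²/r.
r = mv/(|q|B) = (1.5×10⁻²⁶)(2.39×10⁵)/((3.2×10⁻¹⁹)(0.0317)) ≈ 0.353 m.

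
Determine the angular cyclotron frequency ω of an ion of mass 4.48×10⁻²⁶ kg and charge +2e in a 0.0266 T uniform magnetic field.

ω ≈ 1.90×10⁵ rad/s

ω = |q|B/m.
ω = (3.204×10⁻¹⁹)(0.0266)/4.48×10⁻²⁶ ≈ 1.90×10⁵ rad/s.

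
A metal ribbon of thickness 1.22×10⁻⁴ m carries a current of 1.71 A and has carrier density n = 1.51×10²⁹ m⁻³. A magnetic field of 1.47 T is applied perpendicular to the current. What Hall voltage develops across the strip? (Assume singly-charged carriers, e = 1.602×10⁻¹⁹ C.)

V_H = IB/(n e t).
V_H = (1.71)(1.47)/((1.51×10²⁹)(1.602×10⁻¹⁹)(1.22×10⁻⁴)) ≈ 8.52×10⁻⁷ V.

V_H ≈ 8.52×10⁻⁷ V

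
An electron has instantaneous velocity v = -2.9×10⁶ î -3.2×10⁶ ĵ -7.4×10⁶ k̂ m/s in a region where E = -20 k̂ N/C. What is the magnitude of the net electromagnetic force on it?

Only an electric field acts, so F = qE = (−1.602×10⁻¹⁹ C)·(0, 0, -20.0) = (0, 0, 3.20×10⁻¹⁸) N.
|F| = 3.20×10⁻¹⁸ N.

|F| ≈ 3.20×10⁻¹⁸ N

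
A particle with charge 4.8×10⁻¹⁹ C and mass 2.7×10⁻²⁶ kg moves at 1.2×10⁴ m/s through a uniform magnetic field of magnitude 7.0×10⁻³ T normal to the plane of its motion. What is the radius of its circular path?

r ≈ 0.096 m

The magnetic force provides the centripetal force: |q|vB = mv²/r.
r = mv/(|q|B) = (2.7×10⁻²⁶)(1.2×10⁴)/((4.8×10⁻¹⁹)(7.0×10⁻³)) ≈ 0.096 m.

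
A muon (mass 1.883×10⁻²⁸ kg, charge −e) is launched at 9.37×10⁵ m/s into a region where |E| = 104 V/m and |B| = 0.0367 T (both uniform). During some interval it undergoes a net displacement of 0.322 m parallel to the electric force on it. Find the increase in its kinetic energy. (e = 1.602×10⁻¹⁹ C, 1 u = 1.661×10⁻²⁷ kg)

ΔKE ≈ 5.36×10⁻¹⁸ J

The magnetic force is always ⟂ v and does no work; only the electric force changes KE.
ΔKE = F_E · d = |q|E d = (1.602×10⁻¹⁹)(104)(0.322) ≈ 5.36×10⁻¹⁸ J.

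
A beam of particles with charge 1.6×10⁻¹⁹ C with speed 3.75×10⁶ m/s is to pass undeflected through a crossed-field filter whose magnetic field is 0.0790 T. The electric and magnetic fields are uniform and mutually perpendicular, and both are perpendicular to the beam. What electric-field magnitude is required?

For straight-line motion qE = qvB, so E = vB.
E = 3.75×10⁶ × 0.0790 = 2.96×10⁵ V/m.

E = 2.96×10⁵ V/m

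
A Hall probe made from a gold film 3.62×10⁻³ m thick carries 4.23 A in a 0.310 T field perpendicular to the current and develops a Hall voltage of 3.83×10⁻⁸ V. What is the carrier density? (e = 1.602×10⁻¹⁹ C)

n ≈ 5.90×10²⁸ m⁻³

From V_H = IB/(n e t), n = IB/(V_H e t).
n = (4.23)(0.310)/((3.83×10⁻⁸)(1.602×10⁻¹⁹)(3.62×10⁻³)) ≈ 5.90×10²⁸ m⁻³.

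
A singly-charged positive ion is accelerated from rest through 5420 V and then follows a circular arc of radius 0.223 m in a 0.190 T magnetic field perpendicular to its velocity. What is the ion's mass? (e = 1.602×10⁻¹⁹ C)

m ≈ 2.65×10⁻²⁶ kg

Combine |q|V = ½mv² and r = mv/(|q|B): eliminate v to get m = qB²r²/(2V).
m = (1.602×10⁻¹⁹)(0.190)²(0.223)²/(2·5420) ≈ 2.65×10⁻²⁶ kg.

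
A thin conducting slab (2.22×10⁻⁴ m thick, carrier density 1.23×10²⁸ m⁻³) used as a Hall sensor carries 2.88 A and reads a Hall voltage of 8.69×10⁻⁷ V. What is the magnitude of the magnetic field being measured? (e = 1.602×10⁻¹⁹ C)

From V_H = IB/(n e t), B = V_H n e t / I.
B = (8.69×10⁻⁷)(1.23×10²⁸)(1.602×10⁻¹⁹)(2.22×10⁻⁴)/2.88 ≈ 0.132 T.

B ≈ 0.132 T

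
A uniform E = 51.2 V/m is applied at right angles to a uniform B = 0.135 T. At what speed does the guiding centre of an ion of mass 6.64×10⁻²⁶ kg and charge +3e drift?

The steady drift has the magnetic force balancing the electric force, so v_d = E/B.
v_d = 51.2/0.135 = 379 m/s.

v_d ≈ 379 m/s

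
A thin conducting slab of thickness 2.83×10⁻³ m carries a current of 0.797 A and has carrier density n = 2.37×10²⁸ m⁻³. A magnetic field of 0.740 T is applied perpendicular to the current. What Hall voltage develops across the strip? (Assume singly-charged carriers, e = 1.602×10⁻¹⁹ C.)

V_H = IB/(n e t).
V_H = (0.797)(0.740)/((2.37×10²⁸)(1.602×10⁻¹⁹)(2.83×10⁻³)) ≈ 5.49×10⁻⁸ V.

V_H ≈ 5.49×10⁻⁸ V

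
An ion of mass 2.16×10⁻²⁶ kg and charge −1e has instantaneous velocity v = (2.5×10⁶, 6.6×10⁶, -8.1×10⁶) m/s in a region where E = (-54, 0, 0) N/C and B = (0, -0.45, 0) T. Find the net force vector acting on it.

F ≈ (5.84×10⁻¹³, 0, 1.80×10⁻¹³) N

v×B = (-3.64×10⁶, 0, -1.12×10⁶) N/C.
E + v×B = (-3.65×10⁶, 0, -1.12×10⁶) N/C.
F = q(E + v×B) = (−1.602×10⁻¹⁹ C)·(-3.65×10⁶, 0, -1.12×10⁶) = (5.84×10⁻¹³, 0, 1.80×10⁻¹³) N.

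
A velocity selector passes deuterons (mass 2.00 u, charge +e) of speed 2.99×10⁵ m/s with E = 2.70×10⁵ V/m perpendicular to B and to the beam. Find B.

Balance of forces in the selector: qE = qvB ⇒ B = E/v.
B = 2.70×10⁵/2.99×10⁵ = 0.903 T.

B = 0.903 T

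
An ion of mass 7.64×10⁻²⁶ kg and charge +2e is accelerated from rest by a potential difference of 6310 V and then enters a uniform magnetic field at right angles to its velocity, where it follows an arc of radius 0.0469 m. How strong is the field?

v = √(2|q|V/m) = √(2·3.204×10⁻¹⁹·6310/7.64×10⁻²⁶) ≈ 2.301×10⁵ m/s.
B = mv/(|q|r) = (7.64×10⁻²⁶)(2.301×10⁵)/((3.204×10⁻¹⁹)(0.0469)) ≈ 1.17 T.

B ≈ 1.17 T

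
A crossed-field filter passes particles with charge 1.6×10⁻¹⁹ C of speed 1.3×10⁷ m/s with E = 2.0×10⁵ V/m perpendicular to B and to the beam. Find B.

Balance of forces in the selector: qE = qvB ⇒ B = E/v.
B = 2.0×10⁵/1.3×10⁷ = 0.015 T.

B = 0.015 T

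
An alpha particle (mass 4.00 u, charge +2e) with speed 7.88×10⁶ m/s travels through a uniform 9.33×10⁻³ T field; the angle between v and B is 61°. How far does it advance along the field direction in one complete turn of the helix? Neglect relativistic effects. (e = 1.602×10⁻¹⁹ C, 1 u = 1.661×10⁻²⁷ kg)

p ≈ 53.3 m

v∥ = v cosθ = 7.88×10⁶·cos61° ≈ 3.820×10⁶ m/s.
T = 2πm/(|q|B) = 2π(6.644×10⁻²⁷)/((3.204×10⁻¹⁹)(9.33×10⁻³)) ≈ 1.396×10⁻⁵ s.
pitch = v∥ T = (3.820×10⁶)(1.396×10⁻⁵) ≈ 53.3 m.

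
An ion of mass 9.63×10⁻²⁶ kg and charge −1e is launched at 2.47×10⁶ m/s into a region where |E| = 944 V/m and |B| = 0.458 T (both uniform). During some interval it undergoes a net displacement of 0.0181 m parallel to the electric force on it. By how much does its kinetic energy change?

The magnetic force is always ⟂ v and does no work; only the electric force changes KE.
ΔKE = F_E · d = |q|E d = (1.602×10⁻¹⁹)(944)(0.0181) ≈ 2.74×10⁻¹⁸ J.

ΔKE ≈ 2.74×10⁻¹⁸ J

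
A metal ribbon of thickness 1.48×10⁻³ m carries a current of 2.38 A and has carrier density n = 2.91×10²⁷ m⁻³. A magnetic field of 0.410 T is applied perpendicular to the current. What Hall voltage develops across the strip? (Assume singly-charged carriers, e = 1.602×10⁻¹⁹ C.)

V_H = IB/(n e t).
V_H = (2.38)(0.410)/((2.91×10²⁷)(1.602×10⁻¹⁹)(1.48×10⁻³)) ≈ 1.41×10⁻⁶ V.

V_H ≈ 1.41×10⁻⁶ V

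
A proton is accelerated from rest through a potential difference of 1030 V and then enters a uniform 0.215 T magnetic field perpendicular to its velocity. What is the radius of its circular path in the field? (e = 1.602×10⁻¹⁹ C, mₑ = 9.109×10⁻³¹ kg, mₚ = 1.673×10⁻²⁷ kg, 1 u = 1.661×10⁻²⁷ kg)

Acceleration: |q|V = ½mv² ⇒ v = √(2|q|V/m) = √(2·1.602×10⁻¹⁹·1030/1.673×10⁻²⁷) ≈ 4.441×10⁵ m/s.
In the field: r = mv/(|q|B) = (1.673×10⁻²⁷)(4.441×10⁵)/((1.602×10⁻¹⁹)(0.215)) ≈ 0.0216 m.

r ≈ 0.0216 m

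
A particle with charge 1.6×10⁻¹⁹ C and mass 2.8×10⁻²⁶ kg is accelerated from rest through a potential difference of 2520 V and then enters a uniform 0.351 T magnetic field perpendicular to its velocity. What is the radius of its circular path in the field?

Acceleration: |q|V = ½mv² ⇒ v = √(2|q|V/m) = √(2·1.6×10⁻¹⁹·2520/2.8×10⁻²⁶) ≈ 1.697×10⁵ m/s.
In the field: r = mv/(|q|B) = (2.8×10⁻²⁶)(1.697×10⁵)/((1.6×10⁻¹⁹)(0.351)) ≈ 0.0846 m.

r ≈ 0.0846 m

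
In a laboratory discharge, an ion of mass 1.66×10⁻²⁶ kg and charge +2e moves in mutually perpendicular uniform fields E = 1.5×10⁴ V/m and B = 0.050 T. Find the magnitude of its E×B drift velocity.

In crossed fields the guiding centre drifts at v_d = |E×B|/B² = E/B, independent of charge and mass.
v_d = 1.5×10⁴/0.050 = 3.0×10⁵ m/s.

v_d ≈ 3.0×10⁵ m/s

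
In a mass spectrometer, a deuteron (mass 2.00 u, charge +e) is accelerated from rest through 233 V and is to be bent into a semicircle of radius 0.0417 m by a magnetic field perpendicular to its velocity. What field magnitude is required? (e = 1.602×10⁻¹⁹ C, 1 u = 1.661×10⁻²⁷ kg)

v = √(2|q|V/m) = √(2·1.602×10⁻¹⁹·233/3.322×10⁻²⁷) ≈ 1.499×10⁵ m/s.
B = mv/(|q|r) = (3.322×10⁻²⁷)(1.499×10⁵)/((1.602×10⁻¹⁹)(0.0417)) ≈ 0.0745 T.

B ≈ 0.0745 T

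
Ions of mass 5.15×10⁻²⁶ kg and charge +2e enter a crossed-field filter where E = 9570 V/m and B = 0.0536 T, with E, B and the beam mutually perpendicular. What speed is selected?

Straight-line motion ⇒ electric and magnetic forces cancel, so E = vB.
v = E/B = 9570/0.0536 = 1.79×10⁵ m/s.

v = 1.79×10⁵ m/s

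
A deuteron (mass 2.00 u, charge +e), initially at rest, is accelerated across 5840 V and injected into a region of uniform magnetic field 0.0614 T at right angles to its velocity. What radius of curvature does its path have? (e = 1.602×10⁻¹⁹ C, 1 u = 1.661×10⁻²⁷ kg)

Acceleration: |q|V = ½mv² ⇒ v = √(2|q|V/m) = √(2·1.602×10⁻¹⁹·5840/3.322×10⁻²⁷) ≈ 7.505×10⁵ m/s.
In the field: r = mv/(|q|B) = (3.322×10⁻²⁷)(7.505×10⁵)/((1.602×10⁻¹⁹)(0.0614)) ≈ 0.253 m.

r ≈ 0.253 m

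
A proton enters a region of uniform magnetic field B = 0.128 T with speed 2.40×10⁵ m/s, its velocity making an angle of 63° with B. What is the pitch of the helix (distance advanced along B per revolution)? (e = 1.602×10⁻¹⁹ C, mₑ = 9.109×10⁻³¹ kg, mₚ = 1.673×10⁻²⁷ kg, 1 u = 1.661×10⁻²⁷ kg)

p ≈ 0.0559 m

v∥ = v cosθ = 2.40×10⁵·cos63° ≈ 1.090×10⁵ m/s.
T = 2πm/(|q|B) = 2π(1.673×10⁻²⁷)/((1.602×10⁻¹⁹)(0.128)) ≈ 5.126×10⁻⁷ s.
pitch = v∥ T = (1.090×10⁵)(5.126×10⁻⁷) ≈ 0.0559 m.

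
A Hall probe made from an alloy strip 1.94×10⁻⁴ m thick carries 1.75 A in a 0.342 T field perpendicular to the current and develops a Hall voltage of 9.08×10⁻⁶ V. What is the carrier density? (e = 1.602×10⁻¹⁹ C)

From V_H = IB/(n e t), n = IB/(V_H e t).
n = (1.75)(0.342)/((9.08×10⁻⁶)(1.602×10⁻¹⁹)(1.94×10⁻⁴)) ≈ 2.12×10²⁷ m⁻³.

n ≈ 2.12×10²⁷ m⁻³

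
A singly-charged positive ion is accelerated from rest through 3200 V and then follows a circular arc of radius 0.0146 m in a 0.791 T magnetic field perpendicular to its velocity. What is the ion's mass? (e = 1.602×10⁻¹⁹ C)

m ≈ 3.34×10⁻²⁷ kg

Combine |q|V = ½mv² and r = mv/(|q|B): eliminate v to get m = qB²r²/(2V).
m = (1.602×10⁻¹⁹)(0.791)²(0.0146)²/(2·3200) ≈ 3.34×10⁻²⁷ kg.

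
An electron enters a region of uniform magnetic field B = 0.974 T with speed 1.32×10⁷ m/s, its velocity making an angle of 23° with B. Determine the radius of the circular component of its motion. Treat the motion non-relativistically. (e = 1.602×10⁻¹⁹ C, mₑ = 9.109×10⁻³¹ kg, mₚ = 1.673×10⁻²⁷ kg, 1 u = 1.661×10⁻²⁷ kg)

r ≈ 3.01×10⁻⁵ m

v⊥ = v sinθ = 1.32×10⁷·sin23° ≈ 5.158×10⁶ m/s.
r = m v⊥/(|q|B) = (9.109×10⁻³¹)(5.158×10⁶)/((1.602×10⁻¹⁹)(0.974)) ≈ 3.01×10⁻⁵ m.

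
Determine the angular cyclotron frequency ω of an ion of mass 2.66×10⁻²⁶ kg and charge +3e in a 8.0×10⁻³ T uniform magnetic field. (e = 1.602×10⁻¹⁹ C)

ω ≈ 1.4×10⁵ rad/s

ω = |q|B/m.
ω = (4.806×10⁻¹⁹)(8.0×10⁻³)/2.66×10⁻²⁶ ≈ 1.4×10⁵ rad/s.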